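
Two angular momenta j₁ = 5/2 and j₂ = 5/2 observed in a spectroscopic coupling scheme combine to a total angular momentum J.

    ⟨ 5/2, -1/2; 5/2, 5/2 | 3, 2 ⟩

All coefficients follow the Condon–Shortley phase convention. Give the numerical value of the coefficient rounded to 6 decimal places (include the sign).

j₁+j₂−J=2  J+j₁−j₂=3  J−j₁+j₂=3  j₁+j₂+J+1=9
(j₁±m₁, j₂±m₂, J±M) = (2,3,5,0,5,1)
P² = 240
sum k=2..2:
  [2] +1/24 = 1/24
S = 1/24
C² = P²·S² = 5/12 ; C = +0.645497

+√(5/12) = +0.645497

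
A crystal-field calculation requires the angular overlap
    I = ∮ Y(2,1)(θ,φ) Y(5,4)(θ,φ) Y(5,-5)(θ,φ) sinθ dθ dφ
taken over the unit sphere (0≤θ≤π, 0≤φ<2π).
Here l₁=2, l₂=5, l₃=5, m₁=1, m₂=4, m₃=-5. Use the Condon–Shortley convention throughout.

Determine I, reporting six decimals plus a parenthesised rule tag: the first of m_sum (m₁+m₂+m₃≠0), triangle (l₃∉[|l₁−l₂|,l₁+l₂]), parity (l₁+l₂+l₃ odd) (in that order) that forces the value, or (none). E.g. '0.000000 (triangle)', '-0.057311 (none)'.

m-sum 0 ✓  L=12 even ✓  3≤5≤7 ✓
Π(2lᵢ+1) = 5×11×11 = 605
triangle coeff Δ(2,5,5) = 1/38610
Σ_t [0,2]: t=0:+1/2880 t=1:−1/576 t=2:+1/2880 = -1/960
(3j)²=10/429 [(2 5 5; 0 0 0)], sign=+1
Σ_t [1,1]: t=1:−1/80640 = -1/80640
(3j)²=9/286 [(2 5 5; 1 4 -5)], sign=-1
⇒ 4πI² = 75/169
I = (-1)√(75/169/(4π)) = -0.18792404
No selection rule forces the value: the integral is nonzero (none).

-0.187924 (none)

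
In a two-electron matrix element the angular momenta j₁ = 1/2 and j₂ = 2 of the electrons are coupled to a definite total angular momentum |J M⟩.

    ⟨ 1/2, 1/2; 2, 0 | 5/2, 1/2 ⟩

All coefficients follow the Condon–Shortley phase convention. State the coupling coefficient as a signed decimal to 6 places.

j₁+j₂−J=0  J+j₁−j₂=1  J−j₁+j₂=4  j₁+j₂+J+1=6
(j₁±m₁, j₂±m₂, J±M) = (1,0,2,2,3,2)
P² = 48/5
sum k=0..0:
  [0] +1/4 = 1/4
S = 1/4
C² = P²·S² = 3/5 ; C = +0.774597

+√(3/5) ≈ +0.774597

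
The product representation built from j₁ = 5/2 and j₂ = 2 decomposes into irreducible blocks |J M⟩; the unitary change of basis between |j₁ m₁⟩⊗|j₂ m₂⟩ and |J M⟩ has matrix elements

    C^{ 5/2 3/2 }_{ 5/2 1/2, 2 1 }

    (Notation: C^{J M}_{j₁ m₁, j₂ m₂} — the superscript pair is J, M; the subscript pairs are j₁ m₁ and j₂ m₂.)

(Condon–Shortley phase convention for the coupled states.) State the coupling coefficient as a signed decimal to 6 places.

-0.414039

j₁+j₂−J=2  J+j₁−j₂=3  J−j₁+j₂=2  j₁+j₂+J+1=8
(j₁±m₁, j₂±m₂, J±M) = (3,2,3,1,4,1)
P² = 216/35
sum k=1..2:
  [1] −1/4 = -1/4
  [2] +1/12 = 1/12
S = -1/6
C² = P²·S² = 6/35 ; C = -0.414039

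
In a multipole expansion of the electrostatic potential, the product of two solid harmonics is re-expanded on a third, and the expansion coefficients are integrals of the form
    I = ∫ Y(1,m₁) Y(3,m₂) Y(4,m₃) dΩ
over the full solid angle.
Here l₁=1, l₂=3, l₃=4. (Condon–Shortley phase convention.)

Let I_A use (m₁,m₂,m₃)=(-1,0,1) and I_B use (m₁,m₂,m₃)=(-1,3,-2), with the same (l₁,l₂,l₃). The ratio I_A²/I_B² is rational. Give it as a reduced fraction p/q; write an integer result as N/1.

10/1

l's match ⇒ only the (l;m) 3-j factors differ between A and B.
A: triangle coeff Δ(1,3,4) = 1/252; Σ_t [0,0]: t=0:+1/72 = 1/72; (3j)²=5/126 [(1 3 4; -1 0 1)], sign=-1
B: triangle coeff Δ(1,3,4) = 1/252; Σ_t [0,0]: t=0:+1/1440 = 1/1440; (3j)²=1/252 [(1 3 4; -1 3 -2)], sign=+1
I_A²/I_B² = (5/126)/(1/252) = 10/1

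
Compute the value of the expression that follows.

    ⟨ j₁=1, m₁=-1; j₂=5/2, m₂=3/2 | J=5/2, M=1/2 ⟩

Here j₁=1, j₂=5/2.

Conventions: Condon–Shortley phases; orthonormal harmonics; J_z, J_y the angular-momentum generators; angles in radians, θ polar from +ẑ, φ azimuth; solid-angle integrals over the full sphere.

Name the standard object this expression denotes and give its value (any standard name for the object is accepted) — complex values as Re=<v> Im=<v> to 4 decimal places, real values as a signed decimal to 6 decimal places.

Clebsch–Gordan coefficient, −√(16/35) ≈ -0.676123

This is a Clebsch–Gordan (vector-coupling) coefficient.
triangle: 1!*1!*4!/7! = 24/5040
(j±m)!: 0!*2!*4!*1!*3!*2! = 576
prefactor² = (2J+1)*Δ*N² = 576/35
  k=1: −1/(1!*0!*1!*3!*0!*1!) = -1/6
Σ = -1/6  ⇒  CG² = 576/35*(-1/6)² = 16/35
CG = −√(16/35) = -0.676123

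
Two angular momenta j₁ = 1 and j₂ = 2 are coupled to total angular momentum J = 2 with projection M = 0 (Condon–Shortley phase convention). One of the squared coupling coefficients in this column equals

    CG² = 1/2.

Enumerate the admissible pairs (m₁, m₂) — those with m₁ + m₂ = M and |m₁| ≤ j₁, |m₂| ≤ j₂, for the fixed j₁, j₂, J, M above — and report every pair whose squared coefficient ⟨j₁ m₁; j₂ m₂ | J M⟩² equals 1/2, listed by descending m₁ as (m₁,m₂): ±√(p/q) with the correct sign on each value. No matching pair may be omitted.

Admissible pairs with m₁+m₂ = M = 0: (-1,1), (0,0), (1,-1)
  (m₁,m₂)=(1,-1): CG² = 1/2, CG = +√(1/2)   ← matches the target
  (m₁,m₂)=(0,0): CG² = 0/1, CG = 0
  (m₁,m₂)=(-1,1): CG² = 1/2, CG = −√(1/2)   ← matches the target
Pairs with CG² = 1/2: (1,-1): +√(1/2); (-1,1): −√(1/2)

(1,-1): +√(1/2); (-1,1): −√(1/2)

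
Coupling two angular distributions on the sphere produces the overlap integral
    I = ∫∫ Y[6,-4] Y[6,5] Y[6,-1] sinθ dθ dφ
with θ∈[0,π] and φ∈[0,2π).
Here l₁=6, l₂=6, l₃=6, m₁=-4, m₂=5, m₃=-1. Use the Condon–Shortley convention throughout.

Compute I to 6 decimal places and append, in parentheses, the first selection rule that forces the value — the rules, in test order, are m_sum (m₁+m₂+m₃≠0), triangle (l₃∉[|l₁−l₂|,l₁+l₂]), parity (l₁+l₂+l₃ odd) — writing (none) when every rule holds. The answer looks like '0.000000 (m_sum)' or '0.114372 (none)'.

0.130527 (none)

m-sum 0 ✓  L=18 even ✓  0≤6≤12 ✓
Π(2lᵢ+1) = 13×13×13 = 2197
triangle coeff Δ(6,6,6) = 1/325909584
Σ_t [0,6]: t=0:+1/373248000 t=1:−1/1728000 t=2:+1/110592 t=3:−1/46656 t=4:+1/110592 t=5:−1/1728000 t=6:+1/373248000 = -7/1555200
(3j)²=400/46189 [(6 6 6; 0 0 0)], sign=-1
Σ_t [5,6]: t=5:−1/10368000 t=6:+1/4147200 = 1/6912000
(3j)²=189/16796 [(6 6 6; -4 5 -1)], sign=-1
⇒ 4πI² = 245700/1147619
I = (+1)√(245700/1147619/(4π)) = 0.13052653
No selection rule forces the value: the integral is nonzero (none).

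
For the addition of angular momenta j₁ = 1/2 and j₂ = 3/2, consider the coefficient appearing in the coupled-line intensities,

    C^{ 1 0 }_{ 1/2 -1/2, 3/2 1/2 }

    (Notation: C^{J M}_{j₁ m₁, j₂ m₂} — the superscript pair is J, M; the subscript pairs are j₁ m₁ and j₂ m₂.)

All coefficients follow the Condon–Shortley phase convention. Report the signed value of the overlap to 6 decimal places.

j₁+j₂−J=1  J+j₁−j₂=0  J−j₁+j₂=2  j₁+j₂+J+1=4
(j₁±m₁, j₂±m₂, J±M) = (0,1,2,1,1,1)
P² = 1/2
sum k=1..1:
  [1] −1/1 = -1
S = -1
C² = P²·S² = 1/2 ; C = -0.707107

-0.707107  (= −√(1/2))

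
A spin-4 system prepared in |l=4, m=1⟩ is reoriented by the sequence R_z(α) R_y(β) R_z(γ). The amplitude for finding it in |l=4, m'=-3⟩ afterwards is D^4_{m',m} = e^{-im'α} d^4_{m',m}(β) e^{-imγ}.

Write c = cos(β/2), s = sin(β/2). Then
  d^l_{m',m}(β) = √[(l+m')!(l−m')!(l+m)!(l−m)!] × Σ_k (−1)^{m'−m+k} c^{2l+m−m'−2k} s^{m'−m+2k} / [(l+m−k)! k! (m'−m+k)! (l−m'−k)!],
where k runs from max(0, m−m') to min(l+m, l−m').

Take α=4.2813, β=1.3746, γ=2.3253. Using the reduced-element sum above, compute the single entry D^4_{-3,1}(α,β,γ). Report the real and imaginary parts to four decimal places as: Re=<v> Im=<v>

First d^4_{-3,1}(β=1.3746), then the phase factors e^{-i(-3)α} and e^{-i(1)γ}:
With c≡cos(β/2)=0.772962 and s≡sin(β/2)=0.634453, N=[1·5040·120·6]^{1/2}=1904.940944
k: max(0,(1)−(-3))=4 … min(4+(1),4−(-3))=5
  k=4: (−1)^0·1904.9409/(144)·0.7730^4·0.6345^4 = +0.765152
  k=5: (−1)^1·1904.9409/(240)·0.7730^2·0.6345^6 = -0.309301
d^4_{-3,1}(1.3746) = +0.765152 -0.309301 = +0.455851
D = (+0.961735+0.273980i)·(+0.455851)·(-0.684927-0.728612i) = -0.209278-0.404973i

Re=-0.2093 Im=-0.4050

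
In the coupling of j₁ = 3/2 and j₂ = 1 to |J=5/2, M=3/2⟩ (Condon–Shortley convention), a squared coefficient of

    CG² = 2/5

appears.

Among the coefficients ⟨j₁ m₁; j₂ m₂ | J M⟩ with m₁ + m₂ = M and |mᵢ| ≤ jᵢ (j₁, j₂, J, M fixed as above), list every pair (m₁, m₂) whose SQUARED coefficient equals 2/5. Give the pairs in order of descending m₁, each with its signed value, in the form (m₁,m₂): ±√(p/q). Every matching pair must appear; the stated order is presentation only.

Admissible pairs with m₁+m₂ = M = 3/2: (1/2,1), (3/2,0)
  (m₁,m₂)=(3/2,0): CG² = 2/5, CG = +√(2/5)   ← matches the target
  (m₁,m₂)=(1/2,1): CG² = 3/5, CG = +√(3/5)
Pairs with CG² = 2/5: (3/2,0): +√(2/5)

(3/2,0): +√(2/5)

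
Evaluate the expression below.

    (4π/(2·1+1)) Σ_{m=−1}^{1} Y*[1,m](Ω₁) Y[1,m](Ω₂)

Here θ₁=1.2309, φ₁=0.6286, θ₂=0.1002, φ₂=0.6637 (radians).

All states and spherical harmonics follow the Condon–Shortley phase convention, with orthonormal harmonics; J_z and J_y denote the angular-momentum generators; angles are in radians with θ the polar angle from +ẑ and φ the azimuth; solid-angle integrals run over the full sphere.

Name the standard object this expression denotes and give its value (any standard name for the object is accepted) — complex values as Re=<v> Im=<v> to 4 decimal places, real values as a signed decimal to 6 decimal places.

This sum is the spherical-harmonic addition theorem: it equals the Legendre polynomial P_l(cos γ) of the angle γ between the two directions.
Term-by-term m-sum for l=1 (normalisation 4π/3 = 4.188790):
  m=-1: Y*=(0.263466, 0.191532)  Y=(0.027224, -0.021291)  product (0.011250, -0.000395)
  m=+0: Y*=(0.162895, -0.000000)  Y=(0.486152, 0.000000)  product (0.079192, 0.000000)
  m=+1: Y*=(-0.263466, 0.191532)  Y=(-0.027224, -0.021291)  product (0.011250, 0.000395)
Total Σ_m = (0.101692, 0.000000). Multiply by 4.188790: (0.425969, 0.000000). P_1(cos γ) = 0.425969

Legendre polynomial (addition theorem), +0.425969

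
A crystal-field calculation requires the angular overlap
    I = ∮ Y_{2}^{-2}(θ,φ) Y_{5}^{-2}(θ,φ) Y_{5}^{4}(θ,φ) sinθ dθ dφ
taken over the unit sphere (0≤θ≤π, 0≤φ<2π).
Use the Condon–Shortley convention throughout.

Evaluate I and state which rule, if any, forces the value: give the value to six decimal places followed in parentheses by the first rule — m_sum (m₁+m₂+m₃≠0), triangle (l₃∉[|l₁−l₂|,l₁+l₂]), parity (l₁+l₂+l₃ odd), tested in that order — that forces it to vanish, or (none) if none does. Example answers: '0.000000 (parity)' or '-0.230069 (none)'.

Checks pass: Σm=0; 12 even; l₃=5∈[3,7].
(2·2+1)(2·5+1)(2·5+1) = 605
Δ: 2! 2! 8! / 13! → 1/38610
sum: t=0:+1/2880 t=1:−1/576 t=2:+1/2880 = -1/960
3j²(2 5 5; 0 0 0) = Δ·Π!·Σ² = 10/429  (sign +1)
sum: t=2:+1/20160 = 1/20160
3j²(2 5 5; -2 -2 4) = Δ·Π!·Σ² = 12/715  (sign -1)
combine: 4πI² = 605·10/429·12/715 = 40/169
take √, sign -1: I = -0.13724032
No selection rule forces the value: the integral is nonzero (none).

-0.137240 (none)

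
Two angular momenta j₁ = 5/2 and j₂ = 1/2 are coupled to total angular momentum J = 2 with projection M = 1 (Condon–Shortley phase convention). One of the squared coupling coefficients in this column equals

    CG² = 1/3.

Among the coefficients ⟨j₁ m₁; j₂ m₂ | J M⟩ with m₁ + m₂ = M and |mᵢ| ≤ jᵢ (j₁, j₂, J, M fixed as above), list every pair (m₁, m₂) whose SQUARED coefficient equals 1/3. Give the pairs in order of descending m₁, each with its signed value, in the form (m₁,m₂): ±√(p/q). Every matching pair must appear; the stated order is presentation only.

(1/2,1/2): −√(1/3)

Admissible pairs with m₁+m₂ = M = 1: (1/2,1/2), (3/2,-1/2)
  (m₁,m₂)=(3/2,-1/2): CG² = 2/3, CG = +√(2/3)
  (m₁,m₂)=(1/2,1/2): CG² = 1/3, CG = −√(1/3)   ← matches the target
Pairs with CG² = 1/3: (1/2,1/2): −√(1/3)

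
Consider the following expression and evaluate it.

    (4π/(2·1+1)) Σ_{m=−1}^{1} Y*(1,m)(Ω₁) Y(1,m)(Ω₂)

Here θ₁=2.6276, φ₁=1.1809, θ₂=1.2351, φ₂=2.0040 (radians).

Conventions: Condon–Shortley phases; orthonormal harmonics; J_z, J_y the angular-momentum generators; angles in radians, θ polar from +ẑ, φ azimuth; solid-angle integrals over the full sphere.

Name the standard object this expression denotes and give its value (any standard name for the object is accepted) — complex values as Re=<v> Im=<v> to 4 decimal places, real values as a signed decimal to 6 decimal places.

This sum is the spherical-harmonic addition theorem: it equals the Legendre polynomial P_l(cos γ) of the angle γ between the two directions.
Addition theorem: P_1(cos γ) = (4π/3) Σ_m Y*_{lm}(Ω₁) Y_{lm}(Ω₂), m = −1…1:
  [-1]  conj(Y_{1,-1})(Ω₁) = (0.064564, 0.157116) ; Y_{1,-1}(Ω₂) = (-0.136936, -0.296076) ; Δ = (0.037677, -0.040631)
  [+0]  conj(Y_{1,0})(Ω₁) = (-0.425469, -0.000000) ; Y_{1,0}(Ω₂) = (0.160959, 0.000000) ; Δ = (-0.068483, -0.000000)
  [+1]  conj(Y_{1,1})(Ω₁) = (-0.064564, 0.157116) ; Y_{1,1}(Ω₂) = (0.136936, -0.296076) ; Δ = (0.037677, 0.040631)
Total Σ_m = (0.006871, 0.000000). Multiply by 4.188790: (0.028782, 0.000000). P_1(cos γ) = 0.028782

Legendre polynomial (addition theorem), +0.028782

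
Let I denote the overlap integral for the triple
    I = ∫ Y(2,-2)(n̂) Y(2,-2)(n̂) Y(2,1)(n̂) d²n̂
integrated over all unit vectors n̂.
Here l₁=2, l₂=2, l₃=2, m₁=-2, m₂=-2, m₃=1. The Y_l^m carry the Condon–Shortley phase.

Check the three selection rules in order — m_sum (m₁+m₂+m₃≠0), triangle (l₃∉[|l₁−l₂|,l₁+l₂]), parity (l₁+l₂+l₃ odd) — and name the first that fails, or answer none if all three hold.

azimuthal sum: -2 − 2 + 1 = -3  ✗
0 ≤ 2 ≤ 4 (triangle on l)
L = 2 + 2 + 2 = 6 (even)

m_sum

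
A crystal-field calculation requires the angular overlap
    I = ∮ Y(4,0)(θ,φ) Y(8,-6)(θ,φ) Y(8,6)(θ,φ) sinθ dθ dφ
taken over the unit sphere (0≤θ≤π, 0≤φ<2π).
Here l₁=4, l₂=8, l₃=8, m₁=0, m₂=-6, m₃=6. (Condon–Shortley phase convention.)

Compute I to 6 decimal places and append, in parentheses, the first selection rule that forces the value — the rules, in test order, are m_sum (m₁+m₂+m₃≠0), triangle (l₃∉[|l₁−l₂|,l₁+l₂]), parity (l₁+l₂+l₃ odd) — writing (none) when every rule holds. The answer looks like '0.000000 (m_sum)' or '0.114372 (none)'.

Checks pass: Σm=0; 20 even; l₃=8∈[4,12].
(2·4+1)(2·8+1)(2·8+1) = 2601
Δ: 4! 4! 12! / 21! → 1/185175900
sum: t=0:+1/557383680 t=1:−1/21772800 t=2:+1/8294400 t=3:−1/21772800 t=4:+1/557383680 = 1/30965760
3j²(4 8 8; 0 0 0) = Δ·Π!·Σ² = 36/4199  (sign +1)
sum: t=0:+1/4180377600 t=1:−1/1437004800 t=2:+1/7664025600 = -1/3065610240
3j²(4 8 8; 0 -6 6) = Δ·Π!·Σ² = 13/1292  (sign -1)
combine: 4πI² = 2601·36/4199·13/1292 = 81/361
take √, sign -1: I = -0.13362385
No selection rule forces the value: the integral is nonzero (none).

-0.133624 (none)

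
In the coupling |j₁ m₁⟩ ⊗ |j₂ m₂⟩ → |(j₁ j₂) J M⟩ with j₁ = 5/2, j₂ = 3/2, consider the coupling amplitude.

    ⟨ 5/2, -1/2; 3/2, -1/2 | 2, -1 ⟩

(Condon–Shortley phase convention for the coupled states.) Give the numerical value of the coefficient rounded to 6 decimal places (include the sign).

−√(25/84) = -0.545545

j₁+j₂−J=2  J+j₁−j₂=3  J−j₁+j₂=1  j₁+j₂+J+1=7
(j₁±m₁, j₂±m₂, J±M) = (2,3,1,2,1,3)
P² = 12/7
sum k=0..1:
  [0] +1/12 = 1/12
  [1] −1/2 = -1/2
S = -5/12
C² = P²·S² = 25/84 ; C = -0.545545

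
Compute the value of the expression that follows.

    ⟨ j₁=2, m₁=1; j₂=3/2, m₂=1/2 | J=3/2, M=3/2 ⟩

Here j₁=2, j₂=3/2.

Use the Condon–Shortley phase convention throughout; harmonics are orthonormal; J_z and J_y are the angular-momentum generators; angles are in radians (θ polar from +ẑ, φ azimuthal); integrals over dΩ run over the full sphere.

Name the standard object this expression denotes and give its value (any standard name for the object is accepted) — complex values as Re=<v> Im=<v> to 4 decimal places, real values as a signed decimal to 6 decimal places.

Clebsch–Gordan coefficient, −√(2/5) ≈ -0.632456

This is a Clebsch–Gordan (vector-coupling) coefficient.
√[4·2!2!1!/6! · 3!1!2!1!3!0!] = √(8/5)
  +(−1)^1/∏(1,1,0,1,2,0)! = -1/2  (running -1/2)
⟨..|..⟩ = √(8/5)·(-1/2) = -0.632456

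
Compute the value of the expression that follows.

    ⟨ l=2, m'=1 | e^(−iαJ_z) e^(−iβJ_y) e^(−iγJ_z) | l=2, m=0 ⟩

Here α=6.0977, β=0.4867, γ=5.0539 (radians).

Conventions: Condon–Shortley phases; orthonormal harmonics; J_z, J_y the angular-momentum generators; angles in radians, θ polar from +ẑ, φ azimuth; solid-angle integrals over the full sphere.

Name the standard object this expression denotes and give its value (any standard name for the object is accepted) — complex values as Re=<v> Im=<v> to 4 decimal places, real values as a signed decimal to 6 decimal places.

Wigner D-matrix element, Re=-0.4976 Im=-0.0934

This is a Wigner D-matrix element — the rotation-matrix element ⟨l m'| R(α,β,γ) |l m⟩ in the angular-momentum basis.
Split into d^2_{1,0}(β=0.4867) × two z-phases.
c=cos(0.486700/2)=0.970536, s=sin(0.486700/2)=0.240955; N=√[6·1·2·2]=4.898979
k∈{0,1} keeps every argument non-negative
  k=0: (−1)^1·4.8990/(2)·0.9705^3·0.2410^1 = -0.539569
  k=1: (−1)^2·4.8990/(2)·0.9705^1·0.2410^3 = +0.033258
d^2_{1,0}(0.4867) = -0.539569 +0.033258 = -0.506311
Attach z-rotation phases: D = e^{-i(1)(6.0977)}·(-0.506311)·e^{-i(0)(5.0539)} = -0.497627-0.093376i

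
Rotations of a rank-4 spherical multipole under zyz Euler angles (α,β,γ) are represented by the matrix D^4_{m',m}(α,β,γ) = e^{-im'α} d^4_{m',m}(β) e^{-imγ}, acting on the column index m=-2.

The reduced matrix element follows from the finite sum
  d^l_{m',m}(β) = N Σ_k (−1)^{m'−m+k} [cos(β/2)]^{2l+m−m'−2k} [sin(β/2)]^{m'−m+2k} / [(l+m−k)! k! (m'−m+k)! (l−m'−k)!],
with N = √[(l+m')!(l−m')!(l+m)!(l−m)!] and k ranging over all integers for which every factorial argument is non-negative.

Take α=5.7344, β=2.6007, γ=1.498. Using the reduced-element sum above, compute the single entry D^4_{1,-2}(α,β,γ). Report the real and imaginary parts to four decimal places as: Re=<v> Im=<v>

Re=0.5112 Im=0.2181

Split into d^4_{1,-2}(β=2.6007) × two z-phases.
With c≡cos(β/2)=0.267162 and s≡sin(β/2)=0.963652, N=[120·6·2·720]^{1/2}=1018.233765
The bounds max(0,m−m')=0 and min(l+m,l−m')=2 give 3 terms
  k=0: (−1)^3·1018.2338/(72)·0.2672^5·0.9637^3 = -0.017224
  k=1: (−1)^4·1018.2338/(48)·0.2672^3·0.9637^5 = +0.336147
  k=2: (−1)^5·1018.2338/(240)·0.2672^1·0.9637^7 = -0.874684
d^4_{1,-2}(2.6007) = -0.017224 +0.336147 -0.874684 = -0.555762
Phases: e^{-i·(1)·5.7344}=+0.853159+0.521651i, e^{-i·(-2)·1.4980}=-0.989420+0.145079i ⇒ D=+0.511197+0.218057i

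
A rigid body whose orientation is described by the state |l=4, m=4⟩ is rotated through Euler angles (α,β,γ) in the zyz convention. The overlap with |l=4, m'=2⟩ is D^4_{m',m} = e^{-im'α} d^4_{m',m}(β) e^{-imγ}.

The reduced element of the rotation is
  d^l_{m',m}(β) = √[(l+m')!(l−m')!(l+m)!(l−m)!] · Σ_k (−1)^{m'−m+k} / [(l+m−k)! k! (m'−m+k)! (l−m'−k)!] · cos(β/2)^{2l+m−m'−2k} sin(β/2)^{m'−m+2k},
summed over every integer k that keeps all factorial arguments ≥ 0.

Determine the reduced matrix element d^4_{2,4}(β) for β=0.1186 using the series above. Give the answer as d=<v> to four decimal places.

d^4_{2,4}(β=0.1186) via the finite sum:
Half-angle: c=0.998242, s=0.059265. N=√(720·2·40320·1)=7619.763776
The bounds max(0,m−m')=2 and min(l+m,l−m')=2 give 1 term
  k=2: (−1)^0·7619.7638/(1440)·0.9982^6·0.0593^2 = +0.018391
d^4_{2,4}(0.1186) = +0.018391

d=0.0184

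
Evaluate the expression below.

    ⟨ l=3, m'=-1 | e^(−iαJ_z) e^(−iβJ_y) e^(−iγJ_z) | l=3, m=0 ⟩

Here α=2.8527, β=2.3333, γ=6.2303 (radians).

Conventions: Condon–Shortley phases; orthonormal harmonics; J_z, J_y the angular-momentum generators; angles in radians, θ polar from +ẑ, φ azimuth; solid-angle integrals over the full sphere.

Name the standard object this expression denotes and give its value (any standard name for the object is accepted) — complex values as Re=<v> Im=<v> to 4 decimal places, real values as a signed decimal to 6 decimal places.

This is a Wigner D-matrix element — the rotation-matrix element ⟨l m'| R(α,β,γ) |l m⟩ in the angular-momentum basis.
D^3_{-1,0}(2.8527,2.3333,6.2303) = e^{-i·-1·2.8527}·d^3_{-1,0}(2.3333)·e^{-i·0·6.2303}. Compute d first:
Half-angle: c=0.393234, s=0.919438. N=√(2·24·6·6)=41.569219
k∈{1,2,3} keeps every argument non-negative
  k=1: (−1)^0·41.5692/(12)·0.3932^5·0.9194^1 = +0.029948
  k=2: (−1)^1·41.5692/(4)·0.3932^3·0.9194^3 = -0.491171
  k=3: (−1)^2·41.5692/(12)·0.3932^1·0.9194^5 = +0.895066
d^3_{-1,0}(2.3333) = +0.029948 -0.491171 +0.895066 = +0.433842
D = (-0.958560+0.284891i)·(+0.433842)·(+1.000000+0.000000i) = -0.415864+0.123598i

Wigner D-matrix element, Re=-0.4159 Im=0.1236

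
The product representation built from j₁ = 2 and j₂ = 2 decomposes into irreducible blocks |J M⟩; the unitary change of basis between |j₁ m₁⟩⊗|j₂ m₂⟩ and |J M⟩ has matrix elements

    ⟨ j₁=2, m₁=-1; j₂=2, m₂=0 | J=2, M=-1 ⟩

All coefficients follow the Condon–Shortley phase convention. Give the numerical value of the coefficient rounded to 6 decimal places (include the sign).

−√(1/14) = -0.267261

j₁+j₂−J=2  J+j₁−j₂=2  J−j₁+j₂=2  j₁+j₂+J+1=7
(j₁±m₁, j₂±m₂, J±M) = (1,3,2,2,1,3)
P² = 8/7
sum k=1..2:
  [1] −1/2 = -1/2
  [2] +1/4 = 1/4
S = -1/4
C² = P²·S² = 1/14 ; C = -0.267261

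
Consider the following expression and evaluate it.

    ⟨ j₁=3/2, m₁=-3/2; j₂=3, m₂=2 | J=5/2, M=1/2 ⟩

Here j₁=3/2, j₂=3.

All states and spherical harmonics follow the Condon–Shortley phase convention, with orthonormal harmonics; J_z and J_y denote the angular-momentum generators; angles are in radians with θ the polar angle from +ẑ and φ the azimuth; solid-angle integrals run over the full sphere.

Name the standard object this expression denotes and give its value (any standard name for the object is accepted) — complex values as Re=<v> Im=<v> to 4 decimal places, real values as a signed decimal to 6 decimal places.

Clebsch–Gordan coefficient, +√(3/7) ≈ +0.654654

This is a Clebsch–Gordan (vector-coupling) coefficient.
triangle: 2!*1!*4!/8! = 48/40320
(j±m)!: 0!*3!*5!*1!*3!*2! = 8640
prefactor² = (2J+1)*Δ*N² = 432/7
  k=2: +1/(2!*0!*1!*3!*0!*1!) = 1/12
Σ = 1/12  ⇒  CG² = 432/7*(1/12)² = 3/7
CG = +√(3/7) = +0.654654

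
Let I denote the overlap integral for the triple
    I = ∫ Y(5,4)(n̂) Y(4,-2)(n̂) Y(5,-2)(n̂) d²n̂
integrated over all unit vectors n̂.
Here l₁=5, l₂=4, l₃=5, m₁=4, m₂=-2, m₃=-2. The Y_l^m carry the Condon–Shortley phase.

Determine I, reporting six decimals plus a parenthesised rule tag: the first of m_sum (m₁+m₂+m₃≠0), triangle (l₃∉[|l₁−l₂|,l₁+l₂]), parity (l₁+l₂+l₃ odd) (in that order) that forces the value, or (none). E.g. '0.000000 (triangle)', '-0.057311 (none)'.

m-sum 0 ✓  L=14 even ✓  1≤5≤9 ✓
Π(2lᵢ+1) = 11×9×11 = 1089
triangle coeff Δ(5,4,5) = 1/3153150
Σ_t [0,4]: t=0:+1/69120 t=1:−1/1728 t=2:+1/576 t=3:−1/1728 t=4:+1/69120 = 7/11520
(3j)²=2/143 [(5 4 5; 0 0 0)], sign=-1
Σ_t [0,1]: t=0:+1/11520 t=1:−1/25920 = 1/20736
(3j)²=5/429 [(5 4 5; 4 -2 -2)], sign=-1
⇒ 4πI² = 30/169
I = (+1)√(30/169/(4π)) = 0.11885360
No selection rule forces the value: the integral is nonzero (none).

0.118854 (none)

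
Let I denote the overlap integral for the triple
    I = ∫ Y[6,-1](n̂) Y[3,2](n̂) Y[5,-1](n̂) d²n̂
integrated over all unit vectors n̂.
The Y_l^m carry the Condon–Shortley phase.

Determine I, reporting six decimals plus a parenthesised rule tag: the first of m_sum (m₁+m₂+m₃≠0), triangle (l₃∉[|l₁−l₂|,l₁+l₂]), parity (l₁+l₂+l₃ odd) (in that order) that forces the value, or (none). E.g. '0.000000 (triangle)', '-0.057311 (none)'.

Rules hold: Σm=0, L=14 even, 3≤5≤9.
N = 13·7·11 = 1001
Δ = 4!·8!·2!/15! = 1/675675
Racah Σ t=1..3: t=1:−1/8640 t=2:+1/2304 t=3:−1/8640 = 7/34560
⇒ 3j(6 3 5; 0 0 0)² = 7/429, sgn -1
Racah Σ t=3..4: t=3:−1/6912 t=4:+1/17280 = -1/11520
⇒ 3j(6 3 5; -1 2 -1)² = 2/143, sgn -1
4πI² = N·(3j₀)²·(3jₘ)² = 98/429
I = +1·√(0.228438/4π) = 0.13482780
No selection rule forces the value: the integral is nonzero (none).

0.134828 (none)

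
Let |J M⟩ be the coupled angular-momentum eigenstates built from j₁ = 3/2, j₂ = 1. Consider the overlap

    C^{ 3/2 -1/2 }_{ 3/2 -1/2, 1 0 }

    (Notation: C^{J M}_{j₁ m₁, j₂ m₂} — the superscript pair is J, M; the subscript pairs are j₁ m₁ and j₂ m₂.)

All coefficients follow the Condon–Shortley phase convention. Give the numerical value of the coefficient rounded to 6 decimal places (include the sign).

−√(1/15) ≈ -0.258199

triangle: 1!*2!*1!/5! = 2/120
(j±m)!: 1!*2!*1!*1!*1!*2! = 4
prefactor² = (2J+1)*Δ*N² = 4/15
  k=0: +1/(0!*1!*2!*1!*0!*0!) = 1/2
  k=1: −1/(1!*0!*1!*0!*1!*1!) = -1
Σ = -1/2  ⇒  CG² = 4/15*(-1/2)² = 1/15
CG = −√(1/15) = -0.258199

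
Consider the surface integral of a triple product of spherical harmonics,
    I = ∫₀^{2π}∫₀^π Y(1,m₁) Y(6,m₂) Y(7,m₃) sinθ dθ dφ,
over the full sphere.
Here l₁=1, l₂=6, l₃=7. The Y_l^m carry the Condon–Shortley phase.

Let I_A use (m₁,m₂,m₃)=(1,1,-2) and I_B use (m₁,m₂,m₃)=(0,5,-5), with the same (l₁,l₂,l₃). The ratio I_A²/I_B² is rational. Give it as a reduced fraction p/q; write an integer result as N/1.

3/2

Same 1,6,7: normalisation and zero-m 3j drop out of the ratio.
A: Δ: 0! 2! 12! / 15! → 1/1365; sum: t=0:+1/1209600 = 1/1209600; 3j²(1 6 7; 1 1 -2) = Δ·Π!·Σ² = 12/455  (sign -1)
B: Δ: 0! 2! 12! / 15! → 1/1365; sum: t=0:+1/39916800 = 1/39916800; 3j²(1 6 7; 0 5 -5) = Δ·Π!·Σ² = 8/455  (sign +1)
I_A²/I_B² = (12/455)/(8/455) = 3/2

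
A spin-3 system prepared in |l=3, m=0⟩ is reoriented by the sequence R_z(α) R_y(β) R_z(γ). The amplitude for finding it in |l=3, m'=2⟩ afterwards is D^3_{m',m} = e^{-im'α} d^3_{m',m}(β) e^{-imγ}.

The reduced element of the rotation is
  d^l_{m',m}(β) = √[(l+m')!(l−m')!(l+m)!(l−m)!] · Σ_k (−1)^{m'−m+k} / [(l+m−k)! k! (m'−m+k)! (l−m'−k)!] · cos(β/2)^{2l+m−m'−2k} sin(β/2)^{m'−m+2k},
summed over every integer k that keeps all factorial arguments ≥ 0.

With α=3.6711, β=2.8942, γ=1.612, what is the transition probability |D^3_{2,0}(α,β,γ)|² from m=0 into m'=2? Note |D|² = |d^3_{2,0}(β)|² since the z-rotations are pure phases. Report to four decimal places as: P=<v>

D^3_{2,0}(3.6711,2.8942,1.6120) = e^{-i·2·3.6711}·d^3_{2,0}(2.8942)·e^{-i·0·1.6120}. Compute d first:
c=cos(2.894200/2)=0.123381, s=sin(2.894200/2)=0.992359; N=√[120·1·6·6]=65.726707
k∈{0,1} keeps every argument non-negative
  k=0: (−1)^2·65.7267/(12)·0.1234^4·0.9924^2 = +0.001250
  k=1: (−1)^3·65.7267/(12)·0.1234^2·0.9924^4 = -0.080860
d^3_{2,0}(2.8942) = +0.001250 -0.080860 = -0.079610
|D^3_{2,0}|² = |d^3_{2,0}(β)|² = (-0.079610)² = 0.006338 (the z-rotation phases have unit modulus)

P=0.0063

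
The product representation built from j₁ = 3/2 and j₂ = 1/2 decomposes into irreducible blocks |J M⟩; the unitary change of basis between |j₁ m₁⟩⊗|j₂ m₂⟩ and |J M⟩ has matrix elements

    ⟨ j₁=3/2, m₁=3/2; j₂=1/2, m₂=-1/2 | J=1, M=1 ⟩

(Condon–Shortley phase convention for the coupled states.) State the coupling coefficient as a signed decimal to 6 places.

√[3·1!2!0!/4! · 3!0!0!1!2!0!] = √(3)
  +(−1)^0/∏(0,1,0,0,2,0)! = 1/2  (running 1/2)
⟨..|..⟩ = √(3)·(1/2) = +0.866025

+0.866025  (= +√(3/4))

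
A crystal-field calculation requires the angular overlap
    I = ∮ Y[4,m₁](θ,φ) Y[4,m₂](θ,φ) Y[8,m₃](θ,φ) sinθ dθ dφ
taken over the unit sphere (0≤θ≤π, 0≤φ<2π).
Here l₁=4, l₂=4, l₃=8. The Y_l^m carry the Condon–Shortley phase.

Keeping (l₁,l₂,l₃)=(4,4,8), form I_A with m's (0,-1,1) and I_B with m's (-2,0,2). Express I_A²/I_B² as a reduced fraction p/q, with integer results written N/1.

Shared (l₁,l₂,l₃)=(4,4,8): N and (l;000)² cancel in I_A²/I_B².
A: Δ = 0!·8!·8!/17! = 1/218790; Racah Σ t=0..0: t=0:+1/414720 = 1/414720; ⇒ 3j(4 4 8; 0 -1 1)² = 49/2431, sgn -1
B: Δ = 0!·8!·8!/17! = 1/218790; Racah Σ t=0..0: t=0:+1/829440 = 1/829440; ⇒ 3j(4 4 8; -2 0 2)² = 35/2431, sgn +1
I_A²/I_B² = (49/2431)/(35/2431) = 7/5

7/5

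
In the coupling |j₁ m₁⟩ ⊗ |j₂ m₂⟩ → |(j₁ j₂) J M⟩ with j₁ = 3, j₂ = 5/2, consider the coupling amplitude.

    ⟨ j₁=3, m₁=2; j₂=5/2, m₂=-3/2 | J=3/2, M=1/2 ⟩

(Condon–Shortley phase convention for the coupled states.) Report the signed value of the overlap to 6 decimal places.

√[4·4!2!1!/8! · 5!1!1!4!2!1!] = √(192/7)
  +(−1)^0/∏(0,4,1,1,1,0)! = 1/24  (running 1/24)
  +(−1)^1/∏(1,3,0,0,2,1)! = -1/12  (running -1/24)
⟨..|..⟩ = √(192/7)·(-1/24) = -0.218218

-0.218218  (= −√(1/21))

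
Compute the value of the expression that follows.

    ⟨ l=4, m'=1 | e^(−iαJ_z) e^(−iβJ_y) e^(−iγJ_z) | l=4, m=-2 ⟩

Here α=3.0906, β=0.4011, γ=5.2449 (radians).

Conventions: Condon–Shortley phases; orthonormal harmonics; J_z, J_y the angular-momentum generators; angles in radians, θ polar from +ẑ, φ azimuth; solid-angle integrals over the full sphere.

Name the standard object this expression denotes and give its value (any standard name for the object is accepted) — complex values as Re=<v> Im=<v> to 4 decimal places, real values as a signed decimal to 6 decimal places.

Wigner D-matrix element, Re=-0.0417 Im=-0.0852

This is a Wigner D-matrix element — the rotation-matrix element ⟨l m'| R(α,β,γ) |l m⟩ in the angular-momentum basis.
Split into d^4_{1,-2}(β=0.4011) × two z-phases.
With c≡cos(β/2)=0.979957 and s≡sin(β/2)=0.199208, N=[120·6·2·720]^{1/2}=1018.233765
k: max(0,(-2)−(1))=0 … min(4+(-2),4−(1))=2
  k=0: (−1)^3·1018.2338/(72)·0.9800^5·0.1992^3 = -0.101035
  k=1: (−1)^4·1018.2338/(48)·0.9800^3·0.1992^5 = +0.006263
  k=2: (−1)^5·1018.2338/(240)·0.9800^1·0.1992^7 = -0.000052
d^4_{1,-2}(0.4011) = -0.101035 +0.006263 -0.000052 = -0.094824
D = (-0.998700-0.050971i)·(-0.094824)·(-0.484485-0.874800i) = -0.041653-0.085186i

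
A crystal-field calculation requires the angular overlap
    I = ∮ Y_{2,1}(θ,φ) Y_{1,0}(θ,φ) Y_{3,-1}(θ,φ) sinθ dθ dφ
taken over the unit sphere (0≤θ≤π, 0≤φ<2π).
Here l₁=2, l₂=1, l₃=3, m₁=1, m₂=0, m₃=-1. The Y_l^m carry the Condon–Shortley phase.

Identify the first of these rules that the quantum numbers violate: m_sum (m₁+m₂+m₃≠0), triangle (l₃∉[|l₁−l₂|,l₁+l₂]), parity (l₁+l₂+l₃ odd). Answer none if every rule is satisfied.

m₁+m₂+m₃ = 1 + 0 − 1 = 0  ✓
triangle: |2−1|=1 ≤ l₃=3 ≤ 2+1=3  ✓
parity: l₁+l₂+l₃ = 6 is even  ✓

none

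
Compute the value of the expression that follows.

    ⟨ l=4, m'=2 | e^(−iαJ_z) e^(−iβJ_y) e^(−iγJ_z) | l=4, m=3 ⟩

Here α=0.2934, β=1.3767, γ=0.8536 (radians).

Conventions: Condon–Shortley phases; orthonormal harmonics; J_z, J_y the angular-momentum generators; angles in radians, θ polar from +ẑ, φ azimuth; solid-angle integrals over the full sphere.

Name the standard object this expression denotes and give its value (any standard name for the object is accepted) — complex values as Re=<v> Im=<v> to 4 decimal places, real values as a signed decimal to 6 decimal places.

This is a Wigner D-matrix element — the rotation-matrix element ⟨l m'| R(α,β,γ) |l m⟩ in the angular-momentum basis.
D^4_{2,3}(0.2934,1.3767,0.8536) = e^{-i·2·0.2934}·d^4_{2,3}(1.3767)·e^{-i·3·0.8536}. Compute d first:
With c≡cos(β/2)=0.772295 and s≡sin(β/2)=0.635264, N=[720·2·5040·1]^{1/2}=2693.993318
The bounds max(0,m−m')=1 and min(l+m,l−m')=2 give 2 terms
  k=1: (−1)^0·2693.9933/(720)·0.7723^7·0.6353^1 = +0.389495
  k=2: (−1)^1·2693.9933/(240)·0.7723^5·0.6353^3 = -0.790614
d^4_{2,3}(1.3767) = +0.389495 -0.790614 = -0.401119
Attach z-rotation phases: D = e^{-i(2)(0.2934)}·(-0.401119)·e^{-i(3)(0.8536)} = +0.401112-0.002410i

Wigner D-matrix element, Re=0.4011 Im=-0.0024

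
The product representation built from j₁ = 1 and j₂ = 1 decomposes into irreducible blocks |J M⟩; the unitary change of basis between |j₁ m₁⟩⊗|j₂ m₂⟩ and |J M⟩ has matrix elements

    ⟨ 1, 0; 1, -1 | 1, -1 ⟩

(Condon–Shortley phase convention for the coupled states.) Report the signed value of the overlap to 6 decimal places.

+0.707107

triangle: 1!×1!×1!/4! = 1/24
(j±m)!: 1!×1!×0!×2!×0!×2! = 4
prefactor² = (2J+1)×Δ×N² = 1/2
  k=0: +1/(0!×1!×1!×0!×0!×1!) = 1
Σ = 1  ⇒  CG² = 1/2×1² = 1/2
CG = +√(1/2) = +0.707107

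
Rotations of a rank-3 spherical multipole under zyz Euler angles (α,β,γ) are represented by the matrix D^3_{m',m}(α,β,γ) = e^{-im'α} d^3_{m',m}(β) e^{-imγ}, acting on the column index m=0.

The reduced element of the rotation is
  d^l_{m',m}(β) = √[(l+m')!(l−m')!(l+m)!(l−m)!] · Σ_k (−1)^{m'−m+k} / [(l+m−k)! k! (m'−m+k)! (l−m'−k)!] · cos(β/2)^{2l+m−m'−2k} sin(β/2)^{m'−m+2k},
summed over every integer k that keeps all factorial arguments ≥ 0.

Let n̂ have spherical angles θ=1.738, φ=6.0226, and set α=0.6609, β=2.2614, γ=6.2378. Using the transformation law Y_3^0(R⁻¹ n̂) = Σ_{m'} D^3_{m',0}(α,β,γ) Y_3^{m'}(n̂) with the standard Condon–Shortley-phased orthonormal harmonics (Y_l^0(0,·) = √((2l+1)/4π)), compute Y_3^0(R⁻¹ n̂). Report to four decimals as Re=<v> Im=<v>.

Need the full column D^3_{m',0} for m'=−3..3 at α=0.6609, β=2.2614, γ=6.2378.
cos(β/2)=0.426027, sin(β/2)=0.904711
d^3_{-3,0}: single k=3 term ⇒ +0.256067;  D = -0.102518+0.234650i
d^3_{-2,0}: k∈[2..3] ⇒ +0.147682 -0.665998 = -0.518316;  D = -0.127729-0.502331i
d^3_{-1,0}: k∈[1..3] ⇒ +0.043983 -0.595047 +0.894491 = +0.343427;  D = +0.271115+0.210805i
d^3_{0,0}: k∈[0..3] ⇒ +0.005979 -0.242666 +1.094346 -0.548350 = +0.309309;  D = +0.309309+0.000000i
d^3_{1,0}: k∈[0..2] ⇒ -0.043983 +0.595047 -0.894491 = -0.343427;  D = -0.271115+0.210805i
d^3_{2,0}: k∈[0..1] ⇒ +0.147682 -0.665998 = -0.518316;  D = -0.127729+0.502331i
d^3_{3,0}: single k=0 term ⇒ -0.256067;  D = +0.102518+0.234650i
Y_3^{m'}(θ=1.738,φ=6.0226) and Σ D·Y over m':
  (-0.1025+0.2346i)·(+0.2839+0.2818i)  (-0.1277-0.5023i)·(-0.1434-0.0823i)  (+0.2711+0.2108i)·(-0.2653-0.0707i)  (+0.3093+0.0000i)·(+0.1777+0.0000i)  (-0.2711+0.2108i)·(+0.2653-0.0707i)  (-0.1277+0.5023i)·(-0.1434+0.0823i)  (+0.1025+0.2346i)·(-0.2839+0.2818i)
Y_3^0(R⁻¹ n̂) = -0.295594-0.000000i

Re=-0.2956 Im=0.0000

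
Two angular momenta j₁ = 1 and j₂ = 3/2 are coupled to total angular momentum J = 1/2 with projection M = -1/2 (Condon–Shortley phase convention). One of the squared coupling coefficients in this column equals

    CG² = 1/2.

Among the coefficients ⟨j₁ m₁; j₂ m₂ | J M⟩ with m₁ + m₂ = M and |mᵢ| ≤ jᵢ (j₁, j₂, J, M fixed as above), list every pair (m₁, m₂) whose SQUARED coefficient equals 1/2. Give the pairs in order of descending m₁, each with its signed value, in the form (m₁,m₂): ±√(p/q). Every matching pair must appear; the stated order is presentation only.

Admissible pairs with m₁+m₂ = M = -1/2: (-1,1/2), (0,-1/2), (1,-3/2)
  (m₁,m₂)=(1,-3/2): CG² = 1/2, CG = +√(1/2)   ← matches the target
  (m₁,m₂)=(0,-1/2): CG² = 1/3, CG = −√(1/3)
  (m₁,m₂)=(-1,1/2): CG² = 1/6, CG = +√(1/6)
Pairs with CG² = 1/2: (1,-3/2): +√(1/2)

(1,-3/2): +√(1/2)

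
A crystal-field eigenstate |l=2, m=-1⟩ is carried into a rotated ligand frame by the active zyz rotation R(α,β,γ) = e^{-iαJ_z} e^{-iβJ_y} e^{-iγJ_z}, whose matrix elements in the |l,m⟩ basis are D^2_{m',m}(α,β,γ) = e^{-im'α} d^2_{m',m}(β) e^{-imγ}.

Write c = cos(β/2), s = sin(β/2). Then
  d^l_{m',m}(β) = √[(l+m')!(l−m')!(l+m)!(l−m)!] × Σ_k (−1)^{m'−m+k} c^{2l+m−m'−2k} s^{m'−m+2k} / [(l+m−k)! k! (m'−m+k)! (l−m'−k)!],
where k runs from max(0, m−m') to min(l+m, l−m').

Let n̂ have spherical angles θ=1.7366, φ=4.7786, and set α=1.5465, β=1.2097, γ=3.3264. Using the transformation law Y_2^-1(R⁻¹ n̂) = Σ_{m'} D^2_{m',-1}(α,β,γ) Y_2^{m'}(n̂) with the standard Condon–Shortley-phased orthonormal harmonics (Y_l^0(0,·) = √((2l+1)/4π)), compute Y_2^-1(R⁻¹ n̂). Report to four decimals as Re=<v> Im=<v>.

Re=-0.1553 Im=0.0394

Need the full column D^2_{m',-1} for m'=−2..2 at α=1.5465, β=1.2097, γ=3.3264.
cos(β/2)=0.822587, sin(β/2)=0.568639
d^2_{-2,-1}: single k=1 term ⇒ +0.633013;  D = +0.627149+0.085959i
d^2_{-1,-1}: k∈[0..1] ⇒ +0.457855 -0.656384 = -0.198529;  D = -0.031729+0.195977i
d^2_{0,-1}: k∈[0..1] ⇒ -0.775279 +0.370482 = -0.404797;  D = +0.397904+0.074384i
d^2_{1,-1}: k∈[0..1] ⇒ +0.656384 -0.104555 = +0.551829;  D = -0.114550+0.539809i
d^2_{2,-1}: single k=0 term ⇒ -0.302497;  D = -0.294295-0.069964i
Y_2^{m'}(θ=1.7366,φ=4.7786) and Σ D·Y over m':
  (+0.6271+0.0860i)·(-0.3725+0.0496i)  (-0.0317+0.1960i)·(-0.0083-0.1255i)  (+0.3979+0.0744i)·(-0.2896+0.0000i)  (-0.1146+0.5398i)·(+0.0083-0.1255i)  (-0.2943-0.0700i)·(-0.3725-0.0496i)
Y_2^-1(R⁻¹ n̂) = -0.155314+0.039431i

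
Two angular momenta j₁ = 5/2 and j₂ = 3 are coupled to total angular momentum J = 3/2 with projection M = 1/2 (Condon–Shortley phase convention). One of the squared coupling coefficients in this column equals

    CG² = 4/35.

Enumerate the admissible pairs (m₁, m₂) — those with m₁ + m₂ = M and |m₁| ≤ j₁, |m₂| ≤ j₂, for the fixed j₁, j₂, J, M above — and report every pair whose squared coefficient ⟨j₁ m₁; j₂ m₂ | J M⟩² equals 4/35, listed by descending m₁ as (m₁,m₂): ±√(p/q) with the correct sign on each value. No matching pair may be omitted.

(1/2,0): +√(4/35)

Admissible pairs with m₁+m₂ = M = 1/2: (-5/2,3), (-3/2,2), (-1/2,1), (1/2,0), (3/2,-1), (5/2,-2)
  (m₁,m₂)=(5/2,-2): CG² = 5/21, CG = +√(5/21)
  (m₁,m₂)=(3/2,-1): CG² = 7/30, CG = −√(7/30)
  (m₁,m₂)=(1/2,0): CG² = 4/35, CG = +√(4/35)   ← matches the target
  (m₁,m₂)=(-1/2,1): CG² = 1/105, CG = −√(1/105)
  (m₁,m₂)=(-3/2,2): CG² = 1/21, CG = −√(1/21)
  (m₁,m₂)=(-5/2,3): CG² = 5/14, CG = +√(5/14)
Pairs with CG² = 4/35: (1/2,0): +√(4/35)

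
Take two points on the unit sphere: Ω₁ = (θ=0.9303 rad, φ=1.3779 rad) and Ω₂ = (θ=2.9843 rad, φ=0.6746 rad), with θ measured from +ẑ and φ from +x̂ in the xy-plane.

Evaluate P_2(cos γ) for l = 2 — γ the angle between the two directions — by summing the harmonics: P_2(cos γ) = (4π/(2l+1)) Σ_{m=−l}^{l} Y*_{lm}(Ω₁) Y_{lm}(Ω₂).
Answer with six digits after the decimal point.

-0.133321

Summing Y*_{l m}(θ₁,φ₁)·Y_{l m}(θ₂,φ₂) over m ∈ [−2, 2]; prefactor 4π/(2·2+1) = 2.513274:
  [-2]  conj(Y_{2,-2})(Ω₁) = -0.230077+0.093445i ; Y_{2,-2}(Ω₂) = +0.002083-0.009246i ; Δ = +0.000385+0.002322i
  [-1]  conj(Y_{2,-1})(Ω₁) = +0.070962+0.363301i ; Y_{2,-1}(Ω₂) = -0.093341+0.074652i ; Δ = -0.033745-0.028614i
  [+0]  conj(Y_{2,0})(Ω₁) = +0.022504-0.000000i ; Y_{2,0}(Ω₂) = +0.607566+0.000000i ; Δ = +0.013673+0.000000i
  [+1]  conj(Y_{2,1})(Ω₁) = -0.070962+0.363301i ; Y_{2,1}(Ω₂) = +0.093341+0.074652i ; Δ = -0.033745+0.028614i
  [+2]  conj(Y_{2,2})(Ω₁) = -0.230077-0.093445i ; Y_{2,2}(Ω₂) = +0.002083+0.009246i ; Δ = +0.000385-0.002322i
Accumulated sum -0.053047+0.000000i; after 4π/(2l+1) scaling, -0.133321+0.000000i ⇒ P_2 = -0.133321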